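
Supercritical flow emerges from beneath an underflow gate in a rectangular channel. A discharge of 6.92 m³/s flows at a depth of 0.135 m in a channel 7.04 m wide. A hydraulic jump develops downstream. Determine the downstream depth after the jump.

y₂ = 1.14 m

q = Q/b = 6.92/7.04 = 0.983 m²/s; V₁ = q/y₁ = 7.28 m/s. Fr₁ = V₁/√(g·y₁) = 6.33.
Bélanger equation: y₂/y₁ = ½[√(1 + 8Fr₁²) − 1] = ½[√321.2 − 1] = 8.46.
y₂ = 8.46 × 0.135 = 1.14 m.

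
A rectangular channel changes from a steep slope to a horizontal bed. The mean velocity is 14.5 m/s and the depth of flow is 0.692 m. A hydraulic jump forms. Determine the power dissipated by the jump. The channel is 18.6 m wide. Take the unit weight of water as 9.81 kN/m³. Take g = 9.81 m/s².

P = 11169 kW

Fr₁ = V₁/√(g·y₁) = 14.5/√(9.81×0.692) = 5.57.
By Bélanger, y₂/y₁ = ½[√(1 + 8Fr₁²) − 1] = ½[√248.8 − 1] = 7.39.
y₂ = 7.39 × 0.692 = 5.11 m.
Head loss: ΔE = (y₂ − y₁)³/(4y₁y₂) = (5.11 − 0.692)³/(4×0.692×5.11) = 86.3/14.1 = 6.10 m.
q = V₁·y₁ = 14.5 × 0.692 = 10.0 m²/s. Q = q·b = 10.0 × 18.6 = 187 m³/s. P = γ·Q·ΔE = 9.81 × 187 × 6.10 = 11169 kW.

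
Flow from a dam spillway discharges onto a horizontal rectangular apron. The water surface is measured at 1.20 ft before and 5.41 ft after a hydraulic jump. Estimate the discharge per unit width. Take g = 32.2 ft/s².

For a rectangular channel the momentum equation gives q² = ½·g·y₁·y₂·(y₁ + y₂) = ½×32.2×1.20×5.41×6.61 = 691.
q = √691 = 26.3 ft²/s.

q = 26.3 ft²/s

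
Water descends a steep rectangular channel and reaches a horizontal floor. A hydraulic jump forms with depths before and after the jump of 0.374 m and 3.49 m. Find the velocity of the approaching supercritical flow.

V₁ = 13.3 m/s

For a rectangular channel the momentum equation gives q² = ½·g·y₁·y₂·(y₁ + y₂) = ½×9.81×0.374×3.49×3.86 = 24.7.
q = √24.7 = 4.97 m²/s.
V₁ = q/y₁ = 4.97/0.374 = 13.3 m/s.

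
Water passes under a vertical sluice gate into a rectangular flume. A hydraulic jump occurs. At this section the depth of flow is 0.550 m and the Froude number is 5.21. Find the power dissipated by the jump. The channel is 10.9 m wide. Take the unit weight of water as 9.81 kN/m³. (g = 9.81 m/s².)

Fr₁ = 5.21 (given).
Bélanger equation: y₂/y₁ = ½[√(1 + 8Fr₁²) − 1] = ½[√218.2 − 1] = 6.88.
y₂ = 6.88 × 0.550 = 3.79 m.
V₁ = Fr₁·√(g·y₁) = 5.21×√(9.81×0.550) = 12.1 m/s; q = V₁·y₁ = 6.66 m²/s. V₂ = q/y₂ = 6.66/3.79 = 1.76 m/s. E₁ = y₁ + V₁²/2g = 8.01 m; E₂ = y₂ + V₂²/2g = 3.94 m. ΔE = E₁ − E₂ = 4.07 m.
Q = q·b = 6.66 × 10.9 = 72.6 m³/s. P = γ·Q·ΔE = 9.81 × 72.6 × 4.07 = 2897 kW.

P = 2897 kW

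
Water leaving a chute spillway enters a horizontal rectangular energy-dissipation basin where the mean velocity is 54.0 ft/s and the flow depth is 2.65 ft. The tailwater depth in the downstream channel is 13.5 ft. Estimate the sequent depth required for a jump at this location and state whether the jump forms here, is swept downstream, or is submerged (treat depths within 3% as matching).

y₂ = 20.6 ft; the jump is swept downstream

Fr₁ = V₁/√(g·y₁) = 54.0/√(32.2×2.65) = 5.85.
Conjugate-depth relation: y₂/y₁ = ½[√(1 + 8Fr₁²) − 1] = ½[√274.4 − 1] = 7.78.
y₂ = 7.78 × 2.65 = 20.6 ft.
Tailwater y_tw = 13.5 ft: y_tw < y₂, so the jump is swept downstream.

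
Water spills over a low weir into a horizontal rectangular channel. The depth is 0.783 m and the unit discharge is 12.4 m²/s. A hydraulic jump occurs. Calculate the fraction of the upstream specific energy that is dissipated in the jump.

V₁ = q/y₁ = 12.4/0.783 = 15.8 m/s. Fr₁ = V₁/√(g·y₁) = 15.8/√(9.81×0.783) = 5.71.
Sequent-depth ratio: y₂/y₁ = ½[√(1 + 8Fr₁²) − 1] = ½[√262.2 − 1] = 7.60.
y₂ = 7.60 × 0.783 = 5.95 m.
E₁ = y₁ + V₁²/2g = 13.6 m. ΔE = (y₂ − y₁)³/(4y₁y₂) = 7.40 m. ΔE/E₁ = 7.40/13.6 = 0.545.

ΔE/E₁ = 0.545 (54.5%)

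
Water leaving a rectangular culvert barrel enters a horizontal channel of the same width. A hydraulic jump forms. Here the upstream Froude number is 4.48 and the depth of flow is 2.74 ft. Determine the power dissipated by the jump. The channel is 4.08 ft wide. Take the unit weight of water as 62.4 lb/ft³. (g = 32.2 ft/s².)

Fr₁ = 4.48 (given).
By Bélanger, y₂/y₁ = ½[√(1 + 8Fr₁²) − 1] = ½[√161.6 − 1] = 5.86.
y₂ = 5.86 × 2.74 = 16.0 ft.
V₁ = Fr₁·√(g·y₁) = 4.48×√(32.2×2.74) = 42.1 ft/s; q = V₁·y₁ = 115 ft²/s. V₂ = q/y₂ = 115/16.0 = 7.19 ft/s. E₁ = y₁ + V₁²/2g = 30.2 ft; E₂ = y₂ + V₂²/2g = 16.8 ft. ΔE = E₁ − E₂ = 13.4 ft.
Q = q·b = 115 × 4.08 = 470 cfs. P = γ·Q·ΔE/550 = 62.4 × 470 × 13.4 / 550 = 715 hp.

P = 715 hp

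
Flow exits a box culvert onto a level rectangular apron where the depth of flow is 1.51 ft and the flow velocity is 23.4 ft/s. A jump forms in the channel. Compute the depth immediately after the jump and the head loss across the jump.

Fr₁ = V₁/√(g·y₁) = 23.4/√(32.2×1.51) = 3.36.
By Bélanger, y₂/y₁ = ½[√(1 + 8Fr₁²) − 1] = ½[√91.09 − 1] = 4.27.
y₂ = 4.27 × 1.51 = 6.45 ft.
q = V₁·y₁ = 23.4 × 1.51 = 35.3 ft²/s. V₂ = q/y₂ = 35.3/6.45 = 5.48 ft/s. E₁ = y₁ + V₁²/2g = 10.0 ft; E₂ = y₂ + V₂²/2g = 6.92 ft. ΔE = E₁ − E₂ = 3.10 ft.

y₂ = 6.45 ft; ΔE = 3.10 ft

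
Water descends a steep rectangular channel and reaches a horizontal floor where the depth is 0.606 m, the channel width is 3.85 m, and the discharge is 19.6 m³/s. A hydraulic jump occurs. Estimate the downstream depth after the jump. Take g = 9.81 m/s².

q = Q/b = 19.6/3.85 = 5.09 m²/s; V₁ = q/y₁ = 8.40 m/s. Fr₁ = V₁/√(g·y₁) = 3.45.
From the momentum equation for a rectangular channel, y₂/y₁ = ½[√(1 + 8Fr₁²) − 1] = ½[√95.97 − 1] = 4.40.
y₂ = 4.40 × 0.606 = 2.67 m.

y₂ = 2.67 m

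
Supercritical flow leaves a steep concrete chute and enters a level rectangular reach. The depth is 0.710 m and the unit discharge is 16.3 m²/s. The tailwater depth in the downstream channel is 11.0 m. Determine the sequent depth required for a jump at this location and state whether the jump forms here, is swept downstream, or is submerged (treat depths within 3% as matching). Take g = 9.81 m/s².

y₂ = 8.39 m; the jump is submerged

V₁ = q/y₁ = 16.3/0.710 = 23.0 m/s. Fr₁ = V₁/√(g·y₁) = 23.0/√(9.81×0.710) = 8.70.
By Bélanger, y₂/y₁ = ½[√(1 + 8Fr₁²) − 1] = ½[√606.4 − 1] = 11.8.
y₂ = 11.8 × 0.710 = 8.39 m.
Tailwater y_tw = 11.0 m: y_tw > y₂, so the jump is submerged.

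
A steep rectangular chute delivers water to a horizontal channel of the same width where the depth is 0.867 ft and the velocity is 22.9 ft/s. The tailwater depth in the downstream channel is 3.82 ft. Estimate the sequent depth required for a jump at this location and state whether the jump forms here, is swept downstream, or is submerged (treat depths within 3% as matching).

y₂ = 4.90 ft; the jump is swept downstream

Fr₁ = V₁/√(g·y₁) = 22.9/√(32.2×0.867) = 4.33.
Bélanger equation: y₂/y₁ = ½[√(1 + 8Fr₁²) − 1] = ½[√151.3 − 1] = 5.65.
y₂ = 5.65 × 0.867 = 4.90 ft.
Tailwater y_tw = 3.82 ft: y_tw < y₂, so the jump is swept downstream.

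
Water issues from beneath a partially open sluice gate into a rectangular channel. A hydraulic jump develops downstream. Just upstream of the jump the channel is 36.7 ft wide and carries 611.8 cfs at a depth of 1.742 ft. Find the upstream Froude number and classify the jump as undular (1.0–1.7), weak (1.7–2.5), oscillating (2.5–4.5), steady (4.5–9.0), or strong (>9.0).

q = Q/b = 611.8/36.7 = 16.67 ft²/s; V₁ = q/y₁ = 9.570 ft/s. Fr₁ = V₁/√(g·y₁) = 1.278.
Fr₁ = 1.278 lies in the undular range.

Fr₁ = 1.278; undular jump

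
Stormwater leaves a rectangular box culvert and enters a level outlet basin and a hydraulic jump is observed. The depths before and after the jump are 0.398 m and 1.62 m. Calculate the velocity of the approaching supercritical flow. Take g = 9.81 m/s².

V₁ = 6.35 m/s

For a rectangular channel the momentum equation gives q² = ½·g·y₁·y₂·(y₁ + y₂) = ½×9.81×0.398×1.62×2.02 = 6.38.
q = √6.38 = 2.53 m²/s.
V₁ = q/y₁ = 2.53/0.398 = 6.35 m/s.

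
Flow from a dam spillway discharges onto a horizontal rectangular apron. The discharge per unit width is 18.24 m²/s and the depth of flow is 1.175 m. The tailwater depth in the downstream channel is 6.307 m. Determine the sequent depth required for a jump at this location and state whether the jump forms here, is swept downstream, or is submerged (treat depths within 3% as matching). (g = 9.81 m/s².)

y₂ = 7.033 m; the jump is swept downstream

V₁ = q/y₁ = 18.24/1.175 = 15.52 m/s. Fr₁ = V₁/√(g·y₁) = 15.52/√(9.81×1.175) = 4.572.
Sequent-depth ratio: y₂/y₁ = ½[√(1 + 8Fr₁²) − 1] = ½[√168.25 − 1] = 5.985.
y₂ = 5.985 × 1.175 = 7.033 m.
Tailwater y_tw = 6.307 m: y_tw < y₂, so the jump is swept downstream.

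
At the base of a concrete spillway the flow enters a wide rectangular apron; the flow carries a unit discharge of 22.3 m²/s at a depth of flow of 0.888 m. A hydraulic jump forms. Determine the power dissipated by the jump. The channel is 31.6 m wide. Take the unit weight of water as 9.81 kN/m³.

V₁ = q/y₁ = 22.3/0.888 = 25.1 m/s. Fr₁ = V₁/√(g·y₁) = 25.1/√(9.81×0.888) = 8.51.
By Bélanger, y₂/y₁ = ½[√(1 + 8Fr₁²) − 1] = ½[√580.2 − 1] = 11.5.
y₂ = 11.5 × 0.888 = 10.3 m.
Head loss: ΔE = (y₂ − y₁)³/(4y₁y₂) = (10.3 − 0.888)³/(4×0.888×10.3) = 821/36.4 = 22.5 m.
Q = q·b = 22.3 × 31.6 = 705 m³/s. P = γ·Q·ΔE = 9.81 × 705 × 22.5 = 155812 kW.

P = 155812 kW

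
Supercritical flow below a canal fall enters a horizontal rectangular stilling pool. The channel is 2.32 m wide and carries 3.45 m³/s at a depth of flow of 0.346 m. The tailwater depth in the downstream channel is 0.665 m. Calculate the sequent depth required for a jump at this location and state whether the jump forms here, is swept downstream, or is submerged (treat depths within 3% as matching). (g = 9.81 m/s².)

y₂ = 0.982 m; the jump is swept downstream

q = Q/b = 3.45/2.32 = 1.49 m²/s; V₁ = q/y₁ = 4.30 m/s. Fr₁ = V₁/√(g·y₁) = 2.33.
Bélanger equation: y₂/y₁ = ½[√(1 + 8Fr₁²) − 1] = ½[√44.54 − 1] = 2.84.
y₂ = 2.84 × 0.346 = 0.982 m.
Tailwater y_tw = 0.665 m: y_tw < y₂, so the jump is swept downstream.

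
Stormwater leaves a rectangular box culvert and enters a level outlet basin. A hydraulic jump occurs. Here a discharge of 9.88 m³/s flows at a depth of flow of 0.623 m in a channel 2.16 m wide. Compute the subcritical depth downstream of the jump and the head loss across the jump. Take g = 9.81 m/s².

q = Q/b = 9.88/2.16 = 4.57 m²/s; V₁ = q/y₁ = 7.34 m/s. Fr₁ = V₁/√(g·y₁) = 2.97.
From the momentum equation for a rectangular channel, y₂/y₁ = ½[√(1 + 8Fr₁²) − 1] = ½[√71.56 − 1] = 3.73.
y₂ = 3.73 × 0.623 = 2.32 m.
Head loss: ΔE = (y₂ − y₁)³/(4y₁y₂) = (2.32 − 0.623)³/(4×0.623×2.32) = 4.92/5.79 = 0.849 m.

y₂ = 2.32 m; ΔE = 0.849 m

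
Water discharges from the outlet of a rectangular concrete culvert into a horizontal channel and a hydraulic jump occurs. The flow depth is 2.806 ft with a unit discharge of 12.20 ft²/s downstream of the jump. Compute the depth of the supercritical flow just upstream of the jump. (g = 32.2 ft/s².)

V₂ = q/y₂ = 12.20/2.806 = 4.348 ft/s; Fr₂ = V₂/√(g·y₂) = 0.4574.
Applying the sequent-depth relation in reverse, y₁/y₂ = ½[√(1 + 8Fr₂²) − 1] = ½[√2.6738 − 1] = 0.3176.
y₁ = 0.3176 × 2.806 = 0.8911 ft.

y₁ = 0.8911 ft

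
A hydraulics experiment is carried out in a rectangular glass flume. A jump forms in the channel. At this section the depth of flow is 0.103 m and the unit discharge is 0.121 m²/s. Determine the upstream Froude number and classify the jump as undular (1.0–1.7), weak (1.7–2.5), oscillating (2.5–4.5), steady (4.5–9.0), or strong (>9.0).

Fr₁ = 1.17; undular jump

V₁ = q/y₁ = 0.121/0.103 = 1.17 m/s. Fr₁ = V₁/√(g·y₁) = 1.17/√(9.81×0.103) = 1.17.
Fr₁ = 1.17 lies in the undular range.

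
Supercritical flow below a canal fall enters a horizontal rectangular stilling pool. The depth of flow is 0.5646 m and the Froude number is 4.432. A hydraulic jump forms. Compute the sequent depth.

y₂ = 3.268 m

Fr₁ = 4.432 (given).
From the momentum equation for a rectangular channel, y₂/y₁ = ½[√(1 + 8Fr₁²) − 1] = ½[√158.14 − 1] = 5.788.
y₂ = 5.788 × 0.5646 = 3.268 m.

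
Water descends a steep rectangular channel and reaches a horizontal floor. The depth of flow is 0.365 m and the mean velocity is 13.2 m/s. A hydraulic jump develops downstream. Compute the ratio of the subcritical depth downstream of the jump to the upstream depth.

Fr₁ = V₁/√(g·y₁) = 13.2/√(9.81×0.365) = 6.98.
From the momentum equation for a rectangular channel, y₂/y₁ = ½[√(1 + 8Fr₁²) − 1] = ½[√390.3 − 1] = 9.38.

y₂/y₁ = 9.38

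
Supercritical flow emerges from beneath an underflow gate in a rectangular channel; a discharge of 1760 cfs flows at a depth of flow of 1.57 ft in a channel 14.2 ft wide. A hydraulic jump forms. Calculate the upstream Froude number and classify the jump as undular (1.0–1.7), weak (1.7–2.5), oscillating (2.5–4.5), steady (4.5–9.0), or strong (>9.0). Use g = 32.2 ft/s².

Fr₁ = 11.1; strong jump

q = Q/b = 1760/14.2 = 124 ft²/s; V₁ = q/y₁ = 78.9 ft/s. Fr₁ = V₁/√(g·y₁) = 11.1.
Fr₁ = 11.1 lies in the strong range.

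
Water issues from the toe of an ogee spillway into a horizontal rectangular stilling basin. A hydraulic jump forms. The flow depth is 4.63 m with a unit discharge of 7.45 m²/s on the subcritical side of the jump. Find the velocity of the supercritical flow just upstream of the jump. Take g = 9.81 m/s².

V₁ = 15.6 m/s

V₂ = q/y₂ = 7.45/4.63 = 1.61 m/s; Fr₂ = V₂/√(g·y₂) = 0.239.
Since the conjugate-depth ratio holds either way, y₁/y₂ = ½[√(1 + 8Fr₂²) − 1] = ½[√1.456 − 1] = 0.103.
y₁ = 0.103 × 4.63 = 0.478 m.
V₁ = q/y₁ = 7.45/0.478 = 15.6 m/s.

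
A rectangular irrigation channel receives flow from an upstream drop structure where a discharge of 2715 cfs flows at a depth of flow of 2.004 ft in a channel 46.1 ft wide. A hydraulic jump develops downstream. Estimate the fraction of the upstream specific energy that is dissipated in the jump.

q = Q/b = 2715/46.1 = 58.89 ft²/s; V₁ = q/y₁ = 29.39 ft/s. Fr₁ = V₁/√(g·y₁) = 3.658.
From the momentum equation for a rectangular channel, y₂/y₁ = ½[√(1 + 8Fr₁²) − 1] = ½[√108.07 − 1] = 4.698.
y₂ = 4.698 × 2.004 = 9.415 ft.
E₁ = y₁ + V₁²/2g = 15.41 ft. ΔE = (y₂ − y₁)³/(4y₁y₂) = 5.393 ft. ΔE/E₁ = 5.393/15.41 = 0.350.

ΔE/E₁ = 0.350 (35.0%)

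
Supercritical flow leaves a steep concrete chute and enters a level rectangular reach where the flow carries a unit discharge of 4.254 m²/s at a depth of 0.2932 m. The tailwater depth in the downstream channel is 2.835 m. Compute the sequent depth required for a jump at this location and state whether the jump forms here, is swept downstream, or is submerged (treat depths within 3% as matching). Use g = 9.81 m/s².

V₁ = q/y₁ = 4.254/0.2932 = 14.51 m/s. Fr₁ = V₁/√(g·y₁) = 14.51/√(9.81×0.2932) = 8.555.
Bélanger equation: y₂/y₁ = ½[√(1 + 8Fr₁²) − 1] = ½[√586.50 − 1] = 11.61.
y₂ = 11.61 × 0.2932 = 3.404 m.
Tailwater y_tw = 2.835 m: y_tw < y₂, so the jump is swept downstream.

y₂ = 3.404 m; the jump is swept downstream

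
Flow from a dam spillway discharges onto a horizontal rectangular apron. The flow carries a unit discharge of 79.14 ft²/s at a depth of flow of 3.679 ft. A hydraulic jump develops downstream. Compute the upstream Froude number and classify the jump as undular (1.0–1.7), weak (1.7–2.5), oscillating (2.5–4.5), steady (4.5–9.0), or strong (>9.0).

Fr₁ = 1.976; weak jump

V₁ = q/y₁ = 79.14/3.679 = 21.51 ft/s. Fr₁ = V₁/√(g·y₁) = 21.51/√(32.2×3.679) = 1.976.
Fr₁ = 1.976 lies in the weak range.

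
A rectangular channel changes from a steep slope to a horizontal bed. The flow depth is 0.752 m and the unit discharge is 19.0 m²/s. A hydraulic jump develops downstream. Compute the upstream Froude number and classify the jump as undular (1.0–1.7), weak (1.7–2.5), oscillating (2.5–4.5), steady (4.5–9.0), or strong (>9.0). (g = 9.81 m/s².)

Fr₁ = 9.30; strong jump

V₁ = q/y₁ = 19.0/0.752 = 25.3 m/s. Fr₁ = V₁/√(g·y₁) = 25.3/√(9.81×0.752) = 9.30.
Fr₁ = 9.30 lies in the strong range.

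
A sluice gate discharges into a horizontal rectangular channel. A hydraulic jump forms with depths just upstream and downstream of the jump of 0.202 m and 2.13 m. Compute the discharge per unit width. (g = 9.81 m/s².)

For a rectangular channel the momentum equation gives q² = ½·g·y₁·y₂·(y₁ + y₂) = ½×9.81×0.202×2.13×2.33 = 4.92.
q = √4.92 = 2.22 m²/s.

q = 2.22 m²/s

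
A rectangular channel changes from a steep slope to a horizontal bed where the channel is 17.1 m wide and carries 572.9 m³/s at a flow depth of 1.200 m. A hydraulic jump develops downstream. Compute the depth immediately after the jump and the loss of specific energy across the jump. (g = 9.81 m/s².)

q = Q/b = 572.9/17.1 = 33.50 m²/s; V₁ = q/y₁ = 27.92 m/s. Fr₁ = V₁/√(g·y₁) = 8.137.
Conjugate-depth relation: y₂/y₁ = ½[√(1 + 8Fr₁²) − 1] = ½[√530.72 − 1] = 11.02.
y₂ = 11.02 × 1.200 = 13.22 m.
Head loss: ΔE = (y₂ − y₁)³/(4y₁y₂) = (13.22 − 1.200)³/(4×1.200×13.22) = 1738/63.47 = 27.38 m.

y₂ = 13.22 m; ΔE = 27.38 m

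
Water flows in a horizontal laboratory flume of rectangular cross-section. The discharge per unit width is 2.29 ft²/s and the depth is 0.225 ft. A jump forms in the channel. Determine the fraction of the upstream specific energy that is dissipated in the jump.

ΔE/E₁ = 0.365 (36.5%)

V₁ = q/y₁ = 2.29/0.225 = 10.2 ft/s. Fr₁ = V₁/√(g·y₁) = 10.2/√(32.2×0.225) = 3.78.
By Bélanger, y₂/y₁ = ½[√(1 + 8Fr₁²) − 1] = ½[√115.4 − 1] = 4.87.
y₂ = 4.87 × 0.225 = 1.10 ft.
E₁ = y₁ + V₁²/2g = 1.83 ft. ΔE = (y₂ − y₁)³/(4y₁y₂) = 0.670 ft. ΔE/E₁ = 0.670/1.83 = 0.365.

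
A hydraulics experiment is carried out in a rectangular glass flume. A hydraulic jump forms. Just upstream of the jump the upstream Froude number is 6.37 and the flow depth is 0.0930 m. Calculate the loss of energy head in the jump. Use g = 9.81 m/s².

Fr₁ = 6.37 (given).
From the momentum equation for a rectangular channel, y₂/y₁ = ½[√(1 + 8Fr₁²) − 1] = ½[√325.6 − 1] = 8.52.
y₂ = 8.52 × 0.0930 = 0.793 m.
Head loss: ΔE = (y₂ − y₁)³/(4y₁y₂) = (0.793 − 0.0930)³/(4×0.0930×0.793) = 0.342/0.295 = 1.16 m.

ΔE = 1.16 m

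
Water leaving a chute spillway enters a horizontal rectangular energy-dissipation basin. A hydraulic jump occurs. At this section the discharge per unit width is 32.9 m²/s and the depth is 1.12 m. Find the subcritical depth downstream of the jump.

y₂ = 13.5 m

V₁ = q/y₁ = 32.9/1.12 = 29.4 m/s. Fr₁ = V₁/√(g·y₁) = 29.4/√(9.81×1.12) = 8.86.
By Bélanger, y₂/y₁ = ½[√(1 + 8Fr₁²) − 1] = ½[√629.3 − 1] = 12.0.
y₂ = 12.0 × 1.12 = 13.5 m.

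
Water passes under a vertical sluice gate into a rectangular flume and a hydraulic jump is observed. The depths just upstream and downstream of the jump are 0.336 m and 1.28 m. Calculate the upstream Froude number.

For a rectangular channel the momentum equation gives q² = ½·g·y₁·y₂·(y₁ + y₂) = ½×9.81×0.336×1.28×1.62 = 3.41.
q = √3.41 = 1.85 m²/s.
V₁ = q/y₁ = 5.50 m/s; Fr₁ = V₁/√(g·y₁) = 3.03.

Fr₁ = 3.03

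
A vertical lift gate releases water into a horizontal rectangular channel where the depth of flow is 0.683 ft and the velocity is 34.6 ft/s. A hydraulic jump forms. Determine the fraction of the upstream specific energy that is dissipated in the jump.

Fr₁ = V₁/√(g·y₁) = 34.6/√(32.2×0.683) = 7.38.
Conjugate-depth relation: y₂/y₁ = ½[√(1 + 8Fr₁²) − 1] = ½[√436.5 − 1] = 9.95.
y₂ = 9.95 × 0.683 = 6.79 ft.
E₁ = y₁ + V₁²/2g = 19.3 ft. ΔE = (y₂ − y₁)³/(4y₁y₂) = 12.3 ft. ΔE/E₁ = 12.3/19.3 = 0.638.

ΔE/E₁ = 0.638 (63.8%)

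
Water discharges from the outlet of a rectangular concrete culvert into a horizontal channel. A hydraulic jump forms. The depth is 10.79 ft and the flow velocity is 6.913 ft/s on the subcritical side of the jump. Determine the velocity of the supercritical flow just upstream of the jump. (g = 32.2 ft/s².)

V₁ = 30.77 ft/s

Fr₂ = V₂/√(g·y₂) = 6.913/√(32.2×10.79) = 0.3709.
Since the conjugate-depth ratio holds either way, y₁/y₂ = ½[√(1 + 8Fr₂²) − 1] = ½[√2.1004 − 1] = 0.2246.
y₁ = 0.2246 × 10.79 = 2.424 ft.
V₁ = q/y₁ = 74.59/2.424 = 30.77 ft/s.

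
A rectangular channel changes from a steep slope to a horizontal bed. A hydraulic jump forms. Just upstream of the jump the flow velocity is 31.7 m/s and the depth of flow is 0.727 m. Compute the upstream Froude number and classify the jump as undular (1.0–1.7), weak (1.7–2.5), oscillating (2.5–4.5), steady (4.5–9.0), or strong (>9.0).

Fr₁ = V₁/√(g·y₁) = 31.7/√(9.81×0.727) = 11.9.
Fr₁ = 11.9 lies in the strong range.

Fr₁ = 11.9; strong jump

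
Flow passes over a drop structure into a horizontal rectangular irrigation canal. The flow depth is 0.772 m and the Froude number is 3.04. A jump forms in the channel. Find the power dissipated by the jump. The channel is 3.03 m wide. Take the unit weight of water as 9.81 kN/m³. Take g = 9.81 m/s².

Fr₁ = 3.04 (given).
Sequent-depth ratio: y₂/y₁ = ½[√(1 + 8Fr₁²) − 1] = ½[√74.93 − 1] = 3.83.
y₂ = 3.83 × 0.772 = 2.96 m.
Head loss: ΔE = (y₂ − y₁)³/(4y₁y₂) = (2.96 − 0.772)³/(4×0.772×2.96) = 10.4/9.13 = 1.14 m.
V₁ = Fr₁·√(g·y₁) = 3.04×√(9.81×0.772) = 8.37 m/s; q = V₁·y₁ = 6.46 m²/s. Q = q·b = 6.46 × 3.03 = 19.6 m³/s. P = γ·Q·ΔE = 9.81 × 19.6 × 1.14 = 219 kW.

P = 219 kW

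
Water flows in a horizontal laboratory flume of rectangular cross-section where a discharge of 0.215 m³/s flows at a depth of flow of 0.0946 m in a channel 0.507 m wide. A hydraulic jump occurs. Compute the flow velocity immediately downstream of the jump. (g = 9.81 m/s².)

q = Q/b = 0.215/0.507 = 0.424 m²/s; V₁ = q/y₁ = 4.48 m/s. Fr₁ = V₁/√(g·y₁) = 4.65.
By Bélanger, y₂/y₁ = ½[√(1 + 8Fr₁²) − 1] = ½[√174.2 − 1] = 6.10.
y₂ = 6.10 × 0.0946 = 0.577 m.
V₂ = q/y₂ = 0.424/0.577 = 0.735 m/s.

V₂ = 0.735 m/s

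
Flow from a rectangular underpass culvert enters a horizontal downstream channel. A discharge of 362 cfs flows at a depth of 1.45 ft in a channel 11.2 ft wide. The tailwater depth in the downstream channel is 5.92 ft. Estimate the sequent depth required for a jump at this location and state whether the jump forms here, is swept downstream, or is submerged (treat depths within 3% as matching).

y₂ = 6.00 ft; the jump forms here

q = Q/b = 362/11.2 = 32.3 ft²/s; V₁ = q/y₁ = 22.3 ft/s. Fr₁ = V₁/√(g·y₁) = 3.26.
By Bélanger, y₂/y₁ = ½[√(1 + 8Fr₁²) − 1] = ½[√86.14 − 1] = 4.14.
y₂ = 4.14 × 1.45 = 6.00 ft.
Tailwater y_tw = 5.92 ft: y_tw ≈ y₂, so the jump forms here.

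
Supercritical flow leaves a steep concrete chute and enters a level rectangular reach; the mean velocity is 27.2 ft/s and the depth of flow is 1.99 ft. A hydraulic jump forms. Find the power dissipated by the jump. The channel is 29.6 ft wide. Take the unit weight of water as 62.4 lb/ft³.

P = 772 hp

Fr₁ = V₁/√(g·y₁) = 27.2/√(32.2×1.99) = 3.40.
By Bélanger, y₂/y₁ = ½[√(1 + 8Fr₁²) − 1] = ½[√93.37 − 1] = 4.33.
y₂ = 4.33 × 1.99 = 8.62 ft.
q = V₁·y₁ = 27.2 × 1.99 = 54.1 ft²/s. V₂ = q/y₂ = 54.1/8.62 = 6.28 ft/s. E₁ = y₁ + V₁²/2g = 13.5 ft; E₂ = y₂ + V₂²/2g = 9.23 ft. ΔE = E₁ − E₂ = 4.25 ft.
Q = q·b = 54.1 × 29.6 = 1602 cfs. P = γ·Q·ΔE/550 = 62.4 × 1602 × 4.25 / 550 = 772 hp.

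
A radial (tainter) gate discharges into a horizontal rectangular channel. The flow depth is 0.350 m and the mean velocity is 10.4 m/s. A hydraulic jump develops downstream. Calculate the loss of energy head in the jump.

ΔE = 3.15 m

Fr₁ = V₁/√(g·y₁) = 10.4/√(9.81×0.350) = 5.61.
From the momentum equation for a rectangular channel, y₂/y₁ = ½[√(1 + 8Fr₁²) − 1] = ½[√253.0 − 1] = 7.45.
y₂ = 7.45 × 0.350 = 2.61 m.
Head loss: ΔE = (y₂ − y₁)³/(4y₁y₂) = (2.61 − 0.350)³/(4×0.350×2.61) = 11.5/3.65 = 3.15 m.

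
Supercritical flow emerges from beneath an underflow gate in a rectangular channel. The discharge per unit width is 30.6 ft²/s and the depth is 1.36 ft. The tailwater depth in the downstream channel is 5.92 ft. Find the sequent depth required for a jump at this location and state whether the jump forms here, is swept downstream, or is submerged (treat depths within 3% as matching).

y₂ = 5.89 ft; the jump forms here

V₁ = q/y₁ = 30.6/1.36 = 22.5 ft/s. Fr₁ = V₁/√(g·y₁) = 22.5/√(32.2×1.36) = 3.40.
From the momentum equation for a rectangular channel, y₂/y₁ = ½[√(1 + 8Fr₁²) − 1] = ½[√93.48 − 1] = 4.33.
y₂ = 4.33 × 1.36 = 5.89 ft.
Tailwater y_tw = 5.92 ft: y_tw ≈ y₂, so the jump forms here.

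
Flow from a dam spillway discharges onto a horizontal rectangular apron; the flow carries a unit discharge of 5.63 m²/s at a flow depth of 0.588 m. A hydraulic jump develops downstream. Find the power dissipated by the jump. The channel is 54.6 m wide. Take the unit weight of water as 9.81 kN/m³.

P = 6185 kW

V₁ = q/y₁ = 5.63/0.588 = 9.57 m/s. Fr₁ = V₁/√(g·y₁) = 9.57/√(9.81×0.588) = 3.99.
Conjugate-depth relation: y₂/y₁ = ½[√(1 + 8Fr₁²) − 1] = ½[√128.1 − 1] = 5.16.
y₂ = 5.16 × 0.588 = 3.03 m.
V₂ = q/y₂ = 5.63/3.03 = 1.86 m/s. E₁ = y₁ + V₁²/2g = 5.26 m; E₂ = y₂ + V₂²/2g = 3.21 m. ΔE = E₁ − E₂ = 2.05 m.
Q = q·b = 5.63 × 54.6 = 307 m³/s. P = γ·Q·ΔE = 9.81 × 307 × 2.05 = 6185 kW.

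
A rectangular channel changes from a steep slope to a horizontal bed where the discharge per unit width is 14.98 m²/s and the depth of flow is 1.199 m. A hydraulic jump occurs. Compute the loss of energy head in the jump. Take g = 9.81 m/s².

ΔE = 3.184 m

V₁ = q/y₁ = 14.98/1.199 = 12.49 m/s. Fr₁ = V₁/√(g·y₁) = 12.49/√(9.81×1.199) = 3.643.
From the momentum equation for a rectangular channel, y₂/y₁ = ½[√(1 + 8Fr₁²) − 1] = ½[√107.17 − 1] = 4.676.
y₂ = 4.676 × 1.199 = 5.607 m.
V₂ = q/y₂ = 14.98/5.607 = 2.672 m/s. E₁ = y₁ + V₁²/2g = 9.155 m; E₂ = y₂ + V₂²/2g = 5.970 m. ΔE = E₁ − E₂ = 3.184 m.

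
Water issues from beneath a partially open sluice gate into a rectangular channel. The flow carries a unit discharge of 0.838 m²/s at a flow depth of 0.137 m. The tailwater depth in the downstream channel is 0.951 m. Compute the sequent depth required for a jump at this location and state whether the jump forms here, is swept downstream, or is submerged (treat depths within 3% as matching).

V₁ = q/y₁ = 0.838/0.137 = 6.12 m/s. Fr₁ = V₁/√(g·y₁) = 6.12/√(9.81×0.137) = 5.28.
Conjugate-depth relation: y₂/y₁ = ½[√(1 + 8Fr₁²) − 1] = ½[√223.7 − 1] = 6.98.
y₂ = 6.98 × 0.137 = 0.956 m.
Tailwater y_tw = 0.951 m: y_tw ≈ y₂, so the jump forms here.

y₂ = 0.956 m; the jump forms here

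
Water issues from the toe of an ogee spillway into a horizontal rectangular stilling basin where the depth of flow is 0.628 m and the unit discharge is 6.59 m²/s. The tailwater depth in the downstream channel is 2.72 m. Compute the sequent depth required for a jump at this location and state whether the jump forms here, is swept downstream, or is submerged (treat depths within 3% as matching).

y₂ = 3.45 m; the jump is swept downstream

V₁ = q/y₁ = 6.59/0.628 = 10.5 m/s. Fr₁ = V₁/√(g·y₁) = 10.5/√(9.81×0.628) = 4.23.
Sequent-depth ratio: y₂/y₁ = ½[√(1 + 8Fr₁²) − 1] = ½[√144.0 − 1] = 5.50.
y₂ = 5.50 × 0.628 = 3.45 m.
Tailwater y_tw = 2.72 m: y_tw < y₂, so the jump is swept downstream.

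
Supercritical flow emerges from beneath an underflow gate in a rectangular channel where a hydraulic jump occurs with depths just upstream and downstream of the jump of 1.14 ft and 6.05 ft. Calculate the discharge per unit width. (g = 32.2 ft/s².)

For a rectangular channel the momentum equation gives q² = ½·g·y₁·y₂·(y₁ + y₂) = ½×32.2×1.14×6.05×7.19 = 798.
q = √798 = 28.3 ft²/s.

q = 28.3 ft²/s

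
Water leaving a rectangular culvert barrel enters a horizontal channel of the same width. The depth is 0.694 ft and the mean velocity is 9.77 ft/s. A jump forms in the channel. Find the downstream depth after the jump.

Fr₁ = V₁/√(g·y₁) = 9.77/√(32.2×0.694) = 2.07.
Sequent-depth ratio: y₂/y₁ = ½[√(1 + 8Fr₁²) − 1] = ½[√35.17 − 1] = 2.47.
y₂ = 2.47 × 0.694 = 1.71 ft.

y₂ = 1.71 ft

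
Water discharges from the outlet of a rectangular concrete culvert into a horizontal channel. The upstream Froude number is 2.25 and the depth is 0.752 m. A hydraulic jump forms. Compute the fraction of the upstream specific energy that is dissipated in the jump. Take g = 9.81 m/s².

Fr₁ = 2.25 (given).
Sequent-depth ratio: y₂/y₁ = ½[√(1 + 8Fr₁²) − 1] = ½[√41.50 − 1] = 2.72.
y₂ = 2.72 × 0.752 = 2.05 m.
E₁ = y₁(1 + Fr₁²/2) = 0.752×(1 + 2.25²/2) = 2.66 m. ΔE = (y₂ − y₁)³/(4y₁y₂) = 0.352 m. ΔE/E₁ = 0.352/2.66 = 0.133.

ΔE/E₁ = 0.133 (13.3%)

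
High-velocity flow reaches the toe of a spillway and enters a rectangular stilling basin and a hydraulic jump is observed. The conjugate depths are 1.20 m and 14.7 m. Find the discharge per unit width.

For a rectangular channel the momentum equation gives q² = ½·g·y₁·y₂·(y₁ + y₂) = ½×9.81×1.20×14.7×15.9 = 1376.
q = √1376 = 37.1 m²/s.

q = 37.1 m²/s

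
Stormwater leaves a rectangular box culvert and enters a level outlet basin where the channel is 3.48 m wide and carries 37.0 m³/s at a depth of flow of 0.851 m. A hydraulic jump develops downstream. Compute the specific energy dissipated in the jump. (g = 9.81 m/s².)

q = Q/b = 37.0/3.48 = 10.6 m²/s; V₁ = q/y₁ = 12.5 m/s. Fr₁ = V₁/√(g·y₁) = 4.32.
Sequent-depth ratio: y₂/y₁ = ½[√(1 + 8Fr₁²) − 1] = ½[√150.6 − 1] = 5.64.
y₂ = 5.64 × 0.851 = 4.80 m.
Head loss: ΔE = (y₂ − y₁)³/(4y₁y₂) = (4.80 − 0.851)³/(4×0.851×4.80) = 61.4/16.3 = 3.76 m.

ΔE = 3.76 m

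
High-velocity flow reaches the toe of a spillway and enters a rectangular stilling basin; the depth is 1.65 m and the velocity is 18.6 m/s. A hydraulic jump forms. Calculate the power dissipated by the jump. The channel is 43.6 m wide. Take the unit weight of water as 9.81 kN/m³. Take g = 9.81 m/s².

P = 115620 kW

Fr₁ = V₁/√(g·y₁) = 18.6/√(9.81×1.65) = 4.62.
Bélanger equation: y₂/y₁ = ½[√(1 + 8Fr₁²) − 1] = ½[√172.0 − 1] = 6.06.
y₂ = 6.06 × 1.65 = 9.99 m.
q = V₁·y₁ = 18.6 × 1.65 = 30.7 m²/s. V₂ = q/y₂ = 30.7/9.99 = 3.07 m/s. E₁ = y₁ + V₁²/2g = 19.3 m; E₂ = y₂ + V₂²/2g = 10.5 m. ΔE = E₁ − E₂ = 8.81 m.
Q = q·b = 30.7 × 43.6 = 1338 m³/s. P = γ·Q·ΔE = 9.81 × 1338 × 8.81 = 115620 kW.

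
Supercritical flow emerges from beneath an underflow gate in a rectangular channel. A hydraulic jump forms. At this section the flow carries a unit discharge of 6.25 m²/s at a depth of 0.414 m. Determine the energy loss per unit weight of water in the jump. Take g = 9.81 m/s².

V₁ = q/y₁ = 6.25/0.414 = 15.1 m/s. Fr₁ = V₁/√(g·y₁) = 15.1/√(9.81×0.414) = 7.49.
From the momentum equation for a rectangular channel, y₂/y₁ = ½[√(1 + 8Fr₁²) − 1] = ½[√449.9 − 1] = 10.1.
y₂ = 10.1 × 0.414 = 4.18 m.
V₂ = q/y₂ = 6.25/4.18 = 1.49 m/s. E₁ = y₁ + V₁²/2g = 12.0 m; E₂ = y₂ + V₂²/2g = 4.30 m. ΔE = E₁ − E₂ = 7.73 m.

ΔE = 7.73 m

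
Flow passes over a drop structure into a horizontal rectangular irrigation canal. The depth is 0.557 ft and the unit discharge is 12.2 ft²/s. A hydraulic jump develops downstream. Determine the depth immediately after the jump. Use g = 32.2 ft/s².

V₁ = q/y₁ = 12.2/0.557 = 21.9 ft/s. Fr₁ = V₁/√(g·y₁) = 21.9/√(32.2×0.557) = 5.17.
From the momentum equation for a rectangular channel, y₂/y₁ = ½[√(1 + 8Fr₁²) − 1] = ½[√215.0 − 1] = 6.83.
y₂ = 6.83 × 0.557 = 3.80 ft.

y₂ = 3.80 ft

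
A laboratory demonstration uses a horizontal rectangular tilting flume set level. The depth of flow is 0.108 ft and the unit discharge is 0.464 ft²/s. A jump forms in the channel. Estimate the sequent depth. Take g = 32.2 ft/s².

V₁ = q/y₁ = 0.464/0.108 = 4.30 ft/s. Fr₁ = V₁/√(g·y₁) = 4.30/√(32.2×0.108) = 2.30.
Bélanger equation: y₂/y₁ = ½[√(1 + 8Fr₁²) − 1] = ½[√43.46 − 1] = 2.80.
y₂ = 2.80 × 0.108 = 0.302 ft.

y₂ = 0.302 ft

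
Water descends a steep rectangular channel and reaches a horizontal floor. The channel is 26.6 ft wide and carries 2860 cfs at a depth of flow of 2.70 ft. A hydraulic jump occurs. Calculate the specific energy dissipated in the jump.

ΔE = 11.5 ft

q = Q/b = 2860/26.6 = 108 ft²/s; V₁ = q/y₁ = 39.8 ft/s. Fr₁ = V₁/√(g·y₁) = 4.27.
Sequent-depth ratio: y₂/y₁ = ½[√(1 + 8Fr₁²) − 1] = ½[√146.9 − 1] = 5.56.
y₂ = 5.56 × 2.70 = 15.0 ft.
Head loss: ΔE = (y₂ − y₁)³/(4y₁y₂) = (15.0 − 2.70)³/(4×2.70×15.0) = 1867/162 = 11.5 ft.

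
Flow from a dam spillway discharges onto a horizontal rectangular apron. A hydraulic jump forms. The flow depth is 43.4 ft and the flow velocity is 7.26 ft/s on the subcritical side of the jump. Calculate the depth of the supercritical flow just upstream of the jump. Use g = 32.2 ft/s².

y₁ = 3.06 ft

Fr₂ = V₂/√(g·y₂) = 7.26/√(32.2×43.4) = 0.194.
The Bélanger relation is symmetric: y₁/y₂ = ½[√(1 + 8Fr₂²) − 1] = ½[√1.302 − 1] = 0.0705.
y₁ = 0.0705 × 43.4 = 3.06 ft.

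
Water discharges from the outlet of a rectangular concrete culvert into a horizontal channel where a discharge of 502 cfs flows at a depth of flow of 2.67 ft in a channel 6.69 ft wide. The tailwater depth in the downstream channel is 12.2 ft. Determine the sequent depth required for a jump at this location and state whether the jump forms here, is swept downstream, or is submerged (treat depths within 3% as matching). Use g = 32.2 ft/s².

y₂ = 10.2 ft; the jump is submerged

q = Q/b = 502/6.69 = 75.0 ft²/s; V₁ = q/y₁ = 28.1 ft/s. Fr₁ = V₁/√(g·y₁) = 3.03.
From the momentum equation for a rectangular channel, y₂/y₁ = ½[√(1 + 8Fr₁²) − 1] = ½[√74.49 − 1] = 3.82.
y₂ = 3.82 × 2.67 = 10.2 ft.
Tailwater y_tw = 12.2 ft: y_tw > y₂, so the jump is submerged.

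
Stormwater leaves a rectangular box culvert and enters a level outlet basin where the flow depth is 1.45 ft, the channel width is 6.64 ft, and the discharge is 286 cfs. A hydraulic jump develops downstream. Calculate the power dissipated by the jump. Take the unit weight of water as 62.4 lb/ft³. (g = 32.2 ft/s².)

q = Q/b = 286/6.64 = 43.1 ft²/s; V₁ = q/y₁ = 29.7 ft/s. Fr₁ = V₁/√(g·y₁) = 4.35.
Bélanger equation: y₂/y₁ = ½[√(1 + 8Fr₁²) − 1] = ½[√152.2 − 1] = 5.67.
y₂ = 5.67 × 1.45 = 8.22 ft.
V₂ = q/y₂ = 43.1/8.22 = 5.24 ft/s. E₁ = y₁ + V₁²/2g = 15.2 ft; E₂ = y₂ + V₂²/2g = 8.65 ft. ΔE = E₁ − E₂ = 6.51 ft.
P = γ·Q·ΔE/550 = 62.4 × 286 × 6.51 / 550 = 211 hp.

P = 211 hp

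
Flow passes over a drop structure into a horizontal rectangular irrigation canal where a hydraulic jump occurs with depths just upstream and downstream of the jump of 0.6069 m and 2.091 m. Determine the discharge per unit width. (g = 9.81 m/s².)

For a rectangular channel the momentum equation gives q² = ½·g·y₁·y₂·(y₁ + y₂) = ½×9.81×0.6069×2.091×2.698 = 16.79.
q = √16.79 = 4.098 m²/s.

q = 4.098 m²/s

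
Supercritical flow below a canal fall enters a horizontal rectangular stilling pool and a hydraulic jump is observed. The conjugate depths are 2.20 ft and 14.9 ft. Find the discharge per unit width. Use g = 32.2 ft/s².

For a rectangular channel the momentum equation gives q² = ½·g·y₁·y₂·(y₁ + y₂) = ½×32.2×2.20×14.9×17.1 = 9025.
q = √9025 = 95.0 ft²/s.

q = 95.0 ft²/s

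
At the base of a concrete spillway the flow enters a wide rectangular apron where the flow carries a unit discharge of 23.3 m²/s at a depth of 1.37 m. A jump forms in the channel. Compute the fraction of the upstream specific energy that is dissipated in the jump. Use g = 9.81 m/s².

V₁ = q/y₁ = 23.3/1.37 = 17.0 m/s. Fr₁ = V₁/√(g·y₁) = 17.0/√(9.81×1.37) = 4.64.
Conjugate-depth relation: y₂/y₁ = ½[√(1 + 8Fr₁²) − 1] = ½[√173.2 − 1] = 6.08.
y₂ = 6.08 × 1.37 = 8.33 m.
E₁ = y₁ + V₁²/2g = 16.1 m. ΔE = (y₂ − y₁)³/(4y₁y₂) = 7.38 m. ΔE/E₁ = 7.38/16.1 = 0.458.

ΔE/E₁ = 0.458 (45.8%)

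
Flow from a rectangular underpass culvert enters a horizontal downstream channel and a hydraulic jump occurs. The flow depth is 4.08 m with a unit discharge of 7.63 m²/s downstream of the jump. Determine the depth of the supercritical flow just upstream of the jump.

V₂ = q/y₂ = 7.63/4.08 = 1.87 m/s; Fr₂ = V₂/√(g·y₂) = 0.296.
Applying the sequent-depth relation in reverse, y₁/y₂ = ½[√(1 + 8Fr₂²) − 1] = ½[√1.699 − 1] = 0.152.
y₁ = 0.152 × 4.08 = 0.619 m.

y₁ = 0.619 m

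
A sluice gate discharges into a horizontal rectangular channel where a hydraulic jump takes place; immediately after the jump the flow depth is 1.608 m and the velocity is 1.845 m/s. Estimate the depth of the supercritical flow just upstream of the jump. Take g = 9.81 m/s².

y₁ = 0.5235 m

Fr₂ = V₂/√(g·y₂) = 1.845/√(9.81×1.608) = 0.4645.
Applying the sequent-depth relation in reverse, y₁/y₂ = ½[√(1 + 8Fr₂²) − 1] = ½[√2.7263 − 1] = 0.3256.
y₁ = 0.3256 × 1.608 = 0.5235 m.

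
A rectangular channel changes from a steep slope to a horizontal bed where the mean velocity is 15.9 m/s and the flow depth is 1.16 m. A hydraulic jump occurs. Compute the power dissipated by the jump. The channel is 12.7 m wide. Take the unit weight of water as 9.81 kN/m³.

P = 15015 kW

Fr₁ = V₁/√(g·y₁) = 15.9/√(9.81×1.16) = 4.71.
By Bélanger, y₂/y₁ = ½[√(1 + 8Fr₁²) − 1] = ½[√178.7 − 1] = 6.18.
y₂ = 6.18 × 1.16 = 7.17 m.
Head loss: ΔE = (y₂ − y₁)³/(4y₁y₂) = (7.17 − 1.16)³/(4×1.16×7.17) = 218/33.3 = 6.53 m.
q = V₁·y₁ = 15.9 × 1.16 = 18.4 m²/s. Q = q·b = 18.4 × 12.7 = 234 m³/s. P = γ·Q·ΔE = 9.81 × 234 × 6.53 = 15015 kW.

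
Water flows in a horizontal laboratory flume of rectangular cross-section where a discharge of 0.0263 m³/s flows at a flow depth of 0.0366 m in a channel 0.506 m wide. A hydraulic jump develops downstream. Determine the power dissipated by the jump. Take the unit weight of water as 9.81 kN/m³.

q = Q/b = 0.0263/0.506 = 0.0520 m²/s; V₁ = q/y₁ = 1.42 m/s. Fr₁ = V₁/√(g·y₁) = 2.37.
From the momentum equation for a rectangular channel, y₂/y₁ = ½[√(1 + 8Fr₁²) − 1] = ½[√45.94 − 1] = 2.89.
y₂ = 2.89 × 0.0366 = 0.106 m.
V₂ = q/y₂ = 0.0520/0.106 = 0.492 m/s. E₁ = y₁ + V₁²/2g = 0.139 m; E₂ = y₂ + V₂²/2g = 0.118 m. ΔE = E₁ − E₂ = 0.0213 m.
P = γ·Q·ΔE = 9.81 × 0.0263 × 0.0213 = 0.00551 kW.

P = 0.00551 kW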